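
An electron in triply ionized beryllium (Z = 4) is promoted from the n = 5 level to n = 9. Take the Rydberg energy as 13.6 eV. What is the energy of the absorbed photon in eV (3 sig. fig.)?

6.02 eV

The Bohr energies scale as Z², so for Z = 4: E_n = −217.6/n² eV.
E_9 = −217.6/81 = −2.686 eV and E_5 = −217.6/25 = −8.704 eV.
The photon energy is |E_9 − E_5| = 6.02 eV.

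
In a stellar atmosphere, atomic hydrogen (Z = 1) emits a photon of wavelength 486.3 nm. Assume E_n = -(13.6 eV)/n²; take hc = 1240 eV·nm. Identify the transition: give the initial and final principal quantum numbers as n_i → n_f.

n_i = 4, n_f = 2

The photon energy is ΔE = hc/λ = 1240 / 486.3 = 2.550 eV.
With Z = 1, ΔE = 13.60 × (1/n_f² − 1/n_i²), so 1/n_f² − 1/n_i² = 0.1875.
Trying n_f = 2 gives 1/n_i² = 0.06251, i.e. n_i ≈ 4; this pair matches.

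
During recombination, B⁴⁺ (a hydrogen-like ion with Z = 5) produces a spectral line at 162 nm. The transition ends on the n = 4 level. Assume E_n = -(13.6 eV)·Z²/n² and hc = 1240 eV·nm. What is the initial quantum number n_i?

The photon energy is ΔE = hc/λ = 1240 / 162 = 7.654 eV.
With Z = 5, ΔE = 340.0 × (1/n_f² − 1/n_i²), so 1/n_f² − 1/n_i² = 0.02251.
With n_f = 4: 1/n_i² = 1/16 − 0.02251 = 0.03999, so n_i ≈ 5.00.

n_i = 5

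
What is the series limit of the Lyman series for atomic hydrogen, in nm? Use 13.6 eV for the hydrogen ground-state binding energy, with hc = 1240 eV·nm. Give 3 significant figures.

91.2 nm

The Lyman series has lower level n_f = 1; the series limit corresponds to n_i → ∞.
ΔE_max = 13.6 × 1 / 1² = 13.60 eV.
λ_min = 1240 / 13.60 = 91.2 nm.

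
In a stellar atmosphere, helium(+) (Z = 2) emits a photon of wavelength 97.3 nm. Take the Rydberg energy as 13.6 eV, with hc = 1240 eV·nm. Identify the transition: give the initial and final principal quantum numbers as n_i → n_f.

n_i = 8, n_f = 2

The photon energy is ΔE = hc/λ = 1240 / 97.3 = 12.74 eV.
With Z = 2, ΔE = 54.40 × (1/n_f² − 1/n_i²), so 1/n_f² − 1/n_i² = 0.2343.
Trying n_f = 2 gives 1/n_i² = 0.01573, i.e. n_i ≈ 8; this pair matches.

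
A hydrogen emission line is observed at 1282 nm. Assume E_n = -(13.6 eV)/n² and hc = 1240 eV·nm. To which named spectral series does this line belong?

ΔE = 1240/1282 = 0.9672 eV.
This matches 13.6 × (1/3² − 1/5²), so n_f = 3: the Paschen series.

Paschen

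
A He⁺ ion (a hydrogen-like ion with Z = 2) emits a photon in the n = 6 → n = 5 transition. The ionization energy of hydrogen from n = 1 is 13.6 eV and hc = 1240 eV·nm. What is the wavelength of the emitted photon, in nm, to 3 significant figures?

For Z = 2 the level energies scale as Z², so the effective Rydberg energy is 13.6 × 4 = 54.40 eV.
ΔE = 54.40 × (1/5² − 1/6²) = 54.40 × 0.01222 = 0.6649 eV.
λ = hc/ΔE = 1240 / 0.6649 = 1860 nm.

1860 nm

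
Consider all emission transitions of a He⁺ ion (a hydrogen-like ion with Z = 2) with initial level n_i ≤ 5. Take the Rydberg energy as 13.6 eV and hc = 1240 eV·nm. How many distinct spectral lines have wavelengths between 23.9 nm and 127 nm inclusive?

Enumerate all n_i → n_f pairs with 1 ≤ n_f < n_i ≤ 5 and compute λ = 1240 / [13.6·4·(1/n_f² − 1/n_i²)].
Lines falling in [23.9, 127] nm: 4→1 (24.31 nm), 3→1 (25.64 nm), 2→1 (30.39 nm), 5→2 (108.5 nm), 4→2 (121.6 nm).

5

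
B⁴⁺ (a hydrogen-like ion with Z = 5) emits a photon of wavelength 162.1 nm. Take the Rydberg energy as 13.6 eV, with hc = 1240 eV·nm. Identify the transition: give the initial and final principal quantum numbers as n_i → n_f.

n_i = 5, n_f = 4

The photon energy is ΔE = hc/λ = 1240 / 162.1 = 7.650 eV.
With Z = 5, ΔE = 340.0 × (1/n_f² − 1/n_i²), so 1/n_f² − 1/n_i² = 0.02250.
Trying n_f = 4 gives 1/n_i² = 0.04000, i.e. n_i ≈ 5; this pair matches.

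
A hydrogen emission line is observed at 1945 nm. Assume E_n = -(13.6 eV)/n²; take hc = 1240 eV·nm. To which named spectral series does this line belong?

Brackett

ΔE = 1240/1945 = 0.6375 eV.
This matches 13.6 × (1/4² − 1/8²), so n_f = 4: the Brackett series.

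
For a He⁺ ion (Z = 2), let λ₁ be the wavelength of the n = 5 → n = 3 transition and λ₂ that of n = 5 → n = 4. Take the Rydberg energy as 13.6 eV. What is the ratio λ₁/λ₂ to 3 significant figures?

λ ∝ 1/ΔE ∝ 1/(1/n_f² − 1/n_i²), and the Z² and hc factors cancel in the ratio.
λ₁/λ₂ = (1/4² − 1/5²)/(1/3² − 1/5²) = 0.02250/0.07111 = 0.316.

0.316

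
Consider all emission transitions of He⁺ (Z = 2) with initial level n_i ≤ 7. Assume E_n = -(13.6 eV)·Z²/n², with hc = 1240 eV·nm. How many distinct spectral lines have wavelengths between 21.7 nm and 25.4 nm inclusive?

4

Enumerate all n_i → n_f pairs with 1 ≤ n_f < n_i ≤ 7 and compute λ = 1240 / [13.6·4·(1/n_f² − 1/n_i²)].
Lines falling in [21.7, 25.4] nm: 7→1 (23.27 nm), 6→1 (23.45 nm), 5→1 (23.74 nm), 4→1 (24.31 nm).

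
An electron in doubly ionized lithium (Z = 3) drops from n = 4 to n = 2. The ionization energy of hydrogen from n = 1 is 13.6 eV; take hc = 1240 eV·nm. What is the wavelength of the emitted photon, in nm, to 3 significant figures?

54.0 nm

For Z = 3 the level energies scale as Z², so the effective Rydberg energy is 13.6 × 9 = 122.4 eV.
ΔE = 122.4 × (1/2² − 1/4²) = 122.4 × 0.1875 = 22.95 eV.
λ = hc/ΔE = 1240 / 22.95 = 54.0 nm.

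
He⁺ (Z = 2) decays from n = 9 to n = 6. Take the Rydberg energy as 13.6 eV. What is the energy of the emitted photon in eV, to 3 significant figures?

The Bohr energies scale as Z², so for Z = 2: E_n = −54.40/n² eV.
E_9 = −54.40/81 = −0.6716 eV and E_6 = −54.40/36 = −1.511 eV.
The photon energy is |E_9 − E_6| = 0.840 eV.

0.840 eV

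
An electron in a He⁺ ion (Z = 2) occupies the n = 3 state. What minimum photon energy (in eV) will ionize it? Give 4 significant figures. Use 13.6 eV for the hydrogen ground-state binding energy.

6.044 eV

E_n = −13.6 Z²/n² = −54.40/n² eV for Z = 2.
E_3 = −54.40/9 = −6.044 eV, so ionization (to E = 0) requires 6.044 eV.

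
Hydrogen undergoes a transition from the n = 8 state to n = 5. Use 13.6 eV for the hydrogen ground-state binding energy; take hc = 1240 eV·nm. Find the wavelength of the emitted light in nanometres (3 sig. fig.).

3740 nm

ΔE = 13.60 × (1/5² − 1/8²) = 13.60 × 0.02438 = 0.3315 eV.
λ = hc/ΔE = 1240 / 0.3315 = 3740 nm.
This line belongs to the Pfund series.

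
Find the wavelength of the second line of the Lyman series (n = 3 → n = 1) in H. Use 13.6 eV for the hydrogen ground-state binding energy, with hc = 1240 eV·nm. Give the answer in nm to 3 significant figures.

The Lyman series terminates on n_f = 1; the second line has n_i = 1+2 = 3.
ΔE = 13.60 × (1/1² − 1/3²) = 12.09 eV.
λ = 1240 / 12.09 = 103 nm.

103 nm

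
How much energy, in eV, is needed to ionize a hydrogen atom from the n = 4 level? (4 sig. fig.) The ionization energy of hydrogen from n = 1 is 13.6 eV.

E_4 = −13.60/16 = −0.8500 eV, so ionization (to E = 0) requires 0.8500 eV.

0.8500 eV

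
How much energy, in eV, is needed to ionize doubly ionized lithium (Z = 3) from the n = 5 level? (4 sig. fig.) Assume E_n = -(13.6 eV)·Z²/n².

E_n = −13.6 Z²/n² = −122.4/n² eV for Z = 3.
E_5 = −122.4/25 = −4.896 eV, so ionization (to E = 0) requires 4.896 eV.

4.896 eV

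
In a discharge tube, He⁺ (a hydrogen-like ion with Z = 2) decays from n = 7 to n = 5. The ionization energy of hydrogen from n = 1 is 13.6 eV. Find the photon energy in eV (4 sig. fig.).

1.066 eV

The Bohr energies scale as Z², so for Z = 2: E_n = −54.40/n² eV.
E_7 = −54.40/49 = −1.110 eV and E_5 = −54.40/25 = −2.176 eV.
The photon energy is |E_7 − E_5| = 1.066 eV.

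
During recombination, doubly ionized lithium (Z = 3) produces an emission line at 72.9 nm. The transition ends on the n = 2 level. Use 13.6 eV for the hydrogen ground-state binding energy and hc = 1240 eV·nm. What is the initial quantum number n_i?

The photon energy is ΔE = hc/λ = 1240 / 72.9 = 17.01 eV.
With Z = 3, ΔE = 122.4 × (1/n_f² − 1/n_i²), so 1/n_f² − 1/n_i² = 0.1390.
With n_f = 2: 1/n_i² = 1/4 − 0.1390 = 0.1110, so n_i ≈ 3.00.

n_i = 3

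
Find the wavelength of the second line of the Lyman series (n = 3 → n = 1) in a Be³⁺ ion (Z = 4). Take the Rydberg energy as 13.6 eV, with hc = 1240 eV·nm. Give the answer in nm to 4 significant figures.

The Lyman series terminates on n_f = 1; the second line has n_i = 1+2 = 3.
ΔE = 217.6 × (1/1² − 1/3²) = 193.4 eV.
λ = 1240 / 193.4 = 6.411 nm.

6.411 nm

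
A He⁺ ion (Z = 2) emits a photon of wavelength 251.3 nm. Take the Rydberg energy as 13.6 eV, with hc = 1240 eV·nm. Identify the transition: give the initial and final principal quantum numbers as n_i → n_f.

n_i = 7, n_f = 3

The photon energy is ΔE = hc/λ = 1240 / 251.3 = 4.934 eV.
With Z = 2, ΔE = 54.40 × (1/n_f² − 1/n_i²), so 1/n_f² − 1/n_i² = 0.09070.
Trying n_f = 3 gives 1/n_i² = 0.02041, i.e. n_i ≈ 7; this pair matches.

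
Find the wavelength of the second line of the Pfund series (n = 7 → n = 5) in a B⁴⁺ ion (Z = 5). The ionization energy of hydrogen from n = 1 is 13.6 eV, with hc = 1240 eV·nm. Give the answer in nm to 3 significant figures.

186 nm

The Pfund series terminates on n_f = 5; the second line has n_i = 5+2 = 7.
ΔE = 340.0 × (1/5² − 1/7²) = 6.661 eV.
λ = 1240 / 6.661 = 186 nm.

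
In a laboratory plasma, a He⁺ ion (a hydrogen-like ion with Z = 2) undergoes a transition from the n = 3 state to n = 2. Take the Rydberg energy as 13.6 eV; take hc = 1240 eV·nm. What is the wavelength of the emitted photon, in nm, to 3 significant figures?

For Z = 2 the level energies scale as Z², so the effective Rydberg energy is 13.6 × 4 = 54.40 eV.
ΔE = 54.40 × (1/2² − 1/3²) = 54.40 × 0.1389 = 7.556 eV.
λ = hc/ΔE = 1240 / 7.556 = 164 nm.

164 nm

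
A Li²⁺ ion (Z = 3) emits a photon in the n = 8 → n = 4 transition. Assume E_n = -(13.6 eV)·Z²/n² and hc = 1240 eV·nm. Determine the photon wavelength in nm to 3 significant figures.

For Z = 3 the level energies scale as Z², so the effective Rydberg energy is 13.6 × 9 = 122.4 eV.
ΔE = 122.4 × (1/4² − 1/8²) = 122.4 × 0.04688 = 5.738 eV.
λ = hc/ΔE = 1240 / 5.738 = 216 nm.

216 nm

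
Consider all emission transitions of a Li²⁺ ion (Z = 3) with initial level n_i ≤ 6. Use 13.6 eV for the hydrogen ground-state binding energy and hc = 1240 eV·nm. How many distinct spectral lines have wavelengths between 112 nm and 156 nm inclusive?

Enumerate all n_i → n_f pairs with 1 ≤ n_f < n_i ≤ 6 and compute λ = 1240 / [13.6·9·(1/n_f² − 1/n_i²)].
Lines falling in [112, 156] nm: 6→3 (121.6 nm), 5→3 (142.5 nm).

2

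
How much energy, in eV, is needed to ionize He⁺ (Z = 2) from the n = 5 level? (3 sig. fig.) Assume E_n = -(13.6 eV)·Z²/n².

E_n = −13.6 Z²/n² = −54.40/n² eV for Z = 2.
E_5 = −54.40/25 = −2.18 eV, so ionization (to E = 0) requires 2.18 eV.

2.18 eV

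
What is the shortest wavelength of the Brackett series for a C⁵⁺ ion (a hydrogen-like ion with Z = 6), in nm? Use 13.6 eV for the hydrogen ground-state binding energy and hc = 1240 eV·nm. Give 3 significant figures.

The Brackett series has lower level n_f = 4; the series limit corresponds to n_i → ∞.
ΔE_max = 13.6 × 36 / 4² = 30.60 eV.
λ_min = 1240 / 30.60 = 40.5 nm.

40.5 nm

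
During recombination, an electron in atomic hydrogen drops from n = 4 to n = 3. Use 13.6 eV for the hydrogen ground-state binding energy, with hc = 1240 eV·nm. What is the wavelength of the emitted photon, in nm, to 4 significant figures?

ΔE = 13.60 × (1/3² − 1/4²) = 13.60 × 0.04861 = 0.6611 eV.
λ = hc/ΔE = 1240 / 0.6611 = 1876 nm.

1876 nm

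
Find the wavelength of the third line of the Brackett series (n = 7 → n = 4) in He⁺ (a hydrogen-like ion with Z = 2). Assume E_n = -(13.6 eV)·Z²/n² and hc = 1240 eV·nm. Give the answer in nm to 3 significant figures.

The Brackett series terminates on n_f = 4; the third line has n_i = 4+3 = 7.
ΔE = 54.40 × (1/4² − 1/7²) = 2.290 eV.
λ = 1240 / 2.290 = 542 nm.

542 nm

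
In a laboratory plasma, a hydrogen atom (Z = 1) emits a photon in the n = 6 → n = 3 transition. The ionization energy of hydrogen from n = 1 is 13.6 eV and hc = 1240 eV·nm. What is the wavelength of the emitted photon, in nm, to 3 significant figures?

1090 nm

ΔE = 13.60 × (1/3² − 1/6²) = 13.60 × 0.08333 = 1.133 eV.
λ = hc/ΔE = 1240 / 1.133 = 1090 nm.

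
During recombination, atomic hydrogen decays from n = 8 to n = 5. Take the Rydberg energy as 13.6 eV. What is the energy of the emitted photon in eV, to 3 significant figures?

E_8 = −13.60/64 = −0.2125 eV and E_5 = −13.60/25 = −0.5440 eV.
The photon energy is |E_8 − E_5| = 0.332 eV.

0.332 eV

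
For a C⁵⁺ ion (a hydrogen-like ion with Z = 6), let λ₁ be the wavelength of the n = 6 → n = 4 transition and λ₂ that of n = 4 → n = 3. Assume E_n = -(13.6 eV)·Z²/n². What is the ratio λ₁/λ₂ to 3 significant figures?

λ ∝ 1/ΔE ∝ 1/(1/n_f² − 1/n_i²), and the Z² and hc factors cancel in the ratio.
λ₁/λ₂ = (1/3² − 1/4²)/(1/4² − 1/6²) = 0.04861/0.03472 = 1.40.

1.40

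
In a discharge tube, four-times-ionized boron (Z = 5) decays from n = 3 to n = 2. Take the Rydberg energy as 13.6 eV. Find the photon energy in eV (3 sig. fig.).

The Bohr energies scale as Z², so for Z = 5: E_n = −340.0/n² eV.
E_3 = −340.0/9 = −37.78 eV and E_2 = −340.0/4 = −85.00 eV.
The photon energy is |E_3 − E_2| = 47.2 eV.

47.2 eV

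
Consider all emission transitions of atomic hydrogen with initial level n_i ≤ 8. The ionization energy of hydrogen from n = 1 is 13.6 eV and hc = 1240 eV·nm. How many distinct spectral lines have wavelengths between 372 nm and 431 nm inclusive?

3

Enumerate all n_i → n_f pairs with 1 ≤ n_f < n_i ≤ 8 and compute λ = 1240 / [13.6·1·(1/n_f² − 1/n_i²)].
Lines falling in [372, 431] nm: 8→2 (389.0 nm), 7→2 (397.1 nm), 6→2 (410.3 nm).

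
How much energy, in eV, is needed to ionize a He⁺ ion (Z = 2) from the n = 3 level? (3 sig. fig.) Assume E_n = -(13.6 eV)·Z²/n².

E_n = −13.6 Z²/n² = −54.40/n² eV for Z = 2.
E_3 = −54.40/9 = −6.04 eV, so ionization (to E = 0) requires 6.04 eV.

6.04 eV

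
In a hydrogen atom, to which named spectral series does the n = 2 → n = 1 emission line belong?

The series is set by the lower level: n_f = 1 is the Lyman series.

Lyman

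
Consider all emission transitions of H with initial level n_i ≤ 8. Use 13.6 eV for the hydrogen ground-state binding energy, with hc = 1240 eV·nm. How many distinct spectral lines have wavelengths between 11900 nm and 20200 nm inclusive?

2

Enumerate all n_i → n_f pairs with 1 ≤ n_f < n_i ≤ 8 and compute λ = 1240 / [13.6·1·(1/n_f² − 1/n_i²)].
Lines falling in [11900, 20200] nm: 7→6 (12370 nm), 8→7 (19060 nm).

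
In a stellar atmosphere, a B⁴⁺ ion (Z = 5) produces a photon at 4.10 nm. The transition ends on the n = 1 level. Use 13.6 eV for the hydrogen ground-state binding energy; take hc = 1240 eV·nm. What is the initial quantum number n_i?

n_i = 3

The photon energy is ΔE = hc/λ = 1240 / 4.10 = 302.4 eV.
With Z = 5, ΔE = 340.0 × (1/n_f² − 1/n_i²), so 1/n_f² − 1/n_i² = 0.8895.
With n_f = 1: 1/n_i² = 1/1 − 0.8895 = 0.1105, so n_i ≈ 3.01.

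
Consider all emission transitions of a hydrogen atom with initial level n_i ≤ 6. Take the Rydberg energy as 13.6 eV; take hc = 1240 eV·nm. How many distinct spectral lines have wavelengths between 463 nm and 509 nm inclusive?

Enumerate all n_i → n_f pairs with 1 ≤ n_f < n_i ≤ 6 and compute λ = 1240 / [13.6·1·(1/n_f² − 1/n_i²)].
Lines falling in [463, 509] nm: 4→2 (486.3 nm).

1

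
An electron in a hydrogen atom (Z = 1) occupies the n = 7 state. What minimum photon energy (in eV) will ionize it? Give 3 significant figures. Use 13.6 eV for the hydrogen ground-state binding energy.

0.278 eV

E_7 = −13.60/49 = −0.278 eV, so ionization (to E = 0) requires 0.278 eV.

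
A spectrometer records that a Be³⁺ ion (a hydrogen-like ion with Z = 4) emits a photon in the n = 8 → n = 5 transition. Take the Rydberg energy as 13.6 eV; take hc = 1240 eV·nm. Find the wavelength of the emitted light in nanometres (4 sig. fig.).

For Z = 4 the level energies scale as Z², so the effective Rydberg energy is 13.6 × 16 = 217.6 eV.
ΔE = 217.6 × (1/5² − 1/8²) = 217.6 × 0.02438 = 5.304 eV.
λ = hc/ΔE = 1240 / 5.304 = 233.8 nm.

233.8 nm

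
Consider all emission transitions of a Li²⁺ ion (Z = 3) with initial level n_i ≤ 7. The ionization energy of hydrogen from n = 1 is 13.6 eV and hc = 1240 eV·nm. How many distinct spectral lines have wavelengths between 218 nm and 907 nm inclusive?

5

Enumerate all n_i → n_f pairs with 1 ≤ n_f < n_i ≤ 7 and compute λ = 1240 / [13.6·9·(1/n_f² − 1/n_i²)].
Lines falling in [218, 907] nm: 7→4 (240.7 nm), 6→4 (291.8 nm), 5→4 (450.3 nm), 7→5 (517.1 nm), 6→5 (828.9 nm).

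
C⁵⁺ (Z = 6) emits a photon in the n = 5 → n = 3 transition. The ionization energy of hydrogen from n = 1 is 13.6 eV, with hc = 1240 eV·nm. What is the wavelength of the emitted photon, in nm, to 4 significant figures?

35.62 nm

For Z = 6 the level energies scale as Z², so the effective Rydberg energy is 13.6 × 36 = 489.6 eV.
ΔE = 489.6 × (1/3² − 1/5²) = 489.6 × 0.07111 = 34.82 eV.
λ = hc/ΔE = 1240 / 34.82 = 35.62 nm.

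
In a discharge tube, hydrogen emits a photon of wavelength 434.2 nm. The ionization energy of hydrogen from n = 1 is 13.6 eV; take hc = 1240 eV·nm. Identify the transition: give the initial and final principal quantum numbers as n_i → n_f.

n_i = 5, n_f = 2

The photon energy is ΔE = hc/λ = 1240 / 434.2 = 2.856 eV.
With Z = 1, ΔE = 13.60 × (1/n_f² − 1/n_i²), so 1/n_f² − 1/n_i² = 0.2100.
Trying n_f = 2 gives 1/n_i² = 0.04001, i.e. n_i ≈ 5; this pair matches.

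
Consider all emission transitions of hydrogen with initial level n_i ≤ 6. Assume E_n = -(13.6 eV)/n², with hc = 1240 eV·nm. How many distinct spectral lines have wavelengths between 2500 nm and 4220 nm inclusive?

Enumerate all n_i → n_f pairs with 1 ≤ n_f < n_i ≤ 6 and compute λ = 1240 / [13.6·1·(1/n_f² − 1/n_i²)].
Lines falling in [2500, 4220] nm: 6→4 (2626 nm), 5→4 (4052 nm).

2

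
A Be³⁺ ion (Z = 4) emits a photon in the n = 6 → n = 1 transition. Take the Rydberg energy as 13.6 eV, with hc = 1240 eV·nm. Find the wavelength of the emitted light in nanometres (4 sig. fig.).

5.861 nm

For Z = 4 the level energies scale as Z², so the effective Rydberg energy is 13.6 × 16 = 217.6 eV.
ΔE = 217.6 × (1/1² − 1/6²) = 217.6 × 0.9722 = 211.6 eV.
λ = hc/ΔE = 1240 / 211.6 = 5.861 nm.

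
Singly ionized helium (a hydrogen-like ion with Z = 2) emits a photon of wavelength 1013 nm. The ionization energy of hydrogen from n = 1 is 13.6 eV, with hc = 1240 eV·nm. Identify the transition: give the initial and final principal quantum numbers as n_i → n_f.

n_i = 5, n_f = 4

The photon energy is ΔE = hc/λ = 1240 / 1013 = 1.224 eV.
With Z = 2, ΔE = 54.40 × (1/n_f² − 1/n_i²), so 1/n_f² − 1/n_i² = 0.02250.
Trying n_f = 4 gives 1/n_i² = 0.04000, i.e. n_i ≈ 5; this pair matches.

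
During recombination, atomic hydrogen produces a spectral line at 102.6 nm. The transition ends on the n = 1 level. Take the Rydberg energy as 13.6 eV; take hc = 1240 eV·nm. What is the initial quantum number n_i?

The photon energy is ΔE = hc/λ = 1240 / 102.6 = 12.09 eV.
With Z = 1, ΔE = 13.60 × (1/n_f² − 1/n_i²), so 1/n_f² − 1/n_i² = 0.8887.
With n_f = 1: 1/n_i² = 1/1 − 0.8887 = 0.1113, so n_i ≈ 3.00.

n_i = 3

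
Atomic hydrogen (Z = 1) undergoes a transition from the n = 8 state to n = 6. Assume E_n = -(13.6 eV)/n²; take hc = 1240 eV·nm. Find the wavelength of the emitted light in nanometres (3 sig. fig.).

7500 nm

ΔE = 13.60 × (1/6² − 1/8²) = 13.60 × 0.01215 = 0.1653 eV.
λ = hc/ΔE = 1240 / 0.1653 = 7500 nm.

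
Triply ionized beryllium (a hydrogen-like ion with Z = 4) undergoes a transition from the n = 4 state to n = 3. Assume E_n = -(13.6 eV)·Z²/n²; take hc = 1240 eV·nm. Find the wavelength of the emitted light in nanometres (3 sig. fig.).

117 nm

For Z = 4 the level energies scale as Z², so the effective Rydberg energy is 13.6 × 16 = 217.6 eV.
ΔE = 217.6 × (1/3² − 1/4²) = 217.6 × 0.04861 = 10.58 eV.
λ = hc/ΔE = 1240 / 10.58 = 117 nm.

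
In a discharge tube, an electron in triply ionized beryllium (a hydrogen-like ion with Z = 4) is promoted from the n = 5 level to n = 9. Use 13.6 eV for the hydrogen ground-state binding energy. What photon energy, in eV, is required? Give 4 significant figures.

The Bohr energies scale as Z², so for Z = 4: E_n = −217.6/n² eV.
E_9 = −217.6/81 = −2.686 eV and E_5 = −217.6/25 = −8.704 eV.
The photon energy is |E_9 − E_5| = 6.018 eV.

6.018 eV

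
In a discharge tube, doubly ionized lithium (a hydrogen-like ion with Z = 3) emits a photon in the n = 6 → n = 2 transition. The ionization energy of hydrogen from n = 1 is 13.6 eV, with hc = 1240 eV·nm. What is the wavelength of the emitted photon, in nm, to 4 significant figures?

45.59 nm

For Z = 3 the level energies scale as Z², so the effective Rydberg energy is 13.6 × 9 = 122.4 eV.
ΔE = 122.4 × (1/2² − 1/6²) = 122.4 × 0.2222 = 27.20 eV.
λ = hc/ΔE = 1240 / 27.20 = 45.59 nm.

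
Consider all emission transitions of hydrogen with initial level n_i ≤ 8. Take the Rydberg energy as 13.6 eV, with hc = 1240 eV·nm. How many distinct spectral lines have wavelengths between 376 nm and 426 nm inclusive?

3

Enumerate all n_i → n_f pairs with 1 ≤ n_f < n_i ≤ 8 and compute λ = 1240 / [13.6·1·(1/n_f² − 1/n_i²)].
Lines falling in [376, 426] nm: 8→2 (389.0 nm), 7→2 (397.1 nm), 6→2 (410.3 nm).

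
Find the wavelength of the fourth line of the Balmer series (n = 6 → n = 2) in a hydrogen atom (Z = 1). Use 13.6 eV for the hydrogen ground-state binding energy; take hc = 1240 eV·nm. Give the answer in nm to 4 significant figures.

The Balmer series terminates on n_f = 2; the fourth line has n_i = 2+4 = 6.
ΔE = 13.60 × (1/2² − 1/6²) = 3.022 eV.
λ = 1240 / 3.022 = 410.3 nm.

410.3 nm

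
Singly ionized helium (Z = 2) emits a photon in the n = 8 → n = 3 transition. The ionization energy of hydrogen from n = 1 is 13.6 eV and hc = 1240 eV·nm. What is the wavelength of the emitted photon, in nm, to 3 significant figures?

239 nm

For Z = 2 the level energies scale as Z², so the effective Rydberg energy is 13.6 × 4 = 54.40 eV.
ΔE = 54.40 × (1/3² − 1/8²) = 54.40 × 0.09549 = 5.194 eV.
λ = hc/ΔE = 1240 / 5.194 = 239 nm.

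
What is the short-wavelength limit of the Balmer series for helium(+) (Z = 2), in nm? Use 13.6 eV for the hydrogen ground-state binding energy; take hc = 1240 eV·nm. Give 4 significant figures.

The Balmer series has lower level n_f = 2; the series limit corresponds to n_i → ∞.
ΔE_max = 13.6 × 4 / 2² = 13.60 eV.
λ_min = 1240 / 13.60 = 91.18 nm.

91.18 nm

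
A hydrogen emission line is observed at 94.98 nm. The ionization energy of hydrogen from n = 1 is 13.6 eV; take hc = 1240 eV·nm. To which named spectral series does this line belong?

ΔE = 1240/94.98 = 13.06 eV.
This matches 13.6 × (1/1² − 1/5²), so n_f = 1: the Lyman series.

Lyman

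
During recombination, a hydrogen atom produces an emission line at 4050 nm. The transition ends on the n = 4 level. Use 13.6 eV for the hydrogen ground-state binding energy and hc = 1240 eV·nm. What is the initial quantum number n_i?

The photon energy is ΔE = hc/λ = 1240 / 4050 = 0.3062 eV.
With Z = 1, ΔE = 13.60 × (1/n_f² − 1/n_i²), so 1/n_f² − 1/n_i² = 0.02251.
With n_f = 4: 1/n_i² = 1/16 − 0.02251 = 0.03999, so n_i ≈ 5.00.

n_i = 5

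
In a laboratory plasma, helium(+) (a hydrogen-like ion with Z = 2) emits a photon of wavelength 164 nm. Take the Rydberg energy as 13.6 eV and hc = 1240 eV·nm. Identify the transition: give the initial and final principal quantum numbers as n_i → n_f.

The photon energy is ΔE = hc/λ = 1240 / 164 = 7.561 eV.
With Z = 2, ΔE = 54.40 × (1/n_f² − 1/n_i²), so 1/n_f² − 1/n_i² = 0.1390.
Trying n_f = 2 gives 1/n_i² = 0.1110, i.e. n_i ≈ 3; this pair matches.

n_i = 3, n_f = 2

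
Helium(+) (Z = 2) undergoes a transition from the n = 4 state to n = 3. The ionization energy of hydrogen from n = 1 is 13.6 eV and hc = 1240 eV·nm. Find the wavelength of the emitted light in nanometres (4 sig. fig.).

For Z = 2 the level energies scale as Z², so the effective Rydberg energy is 13.6 × 4 = 54.40 eV.
ΔE = 54.40 × (1/3² − 1/4²) = 54.40 × 0.04861 = 2.644 eV.
λ = hc/ΔE = 1240 / 2.644 = 468.9 nm.

468.9 nm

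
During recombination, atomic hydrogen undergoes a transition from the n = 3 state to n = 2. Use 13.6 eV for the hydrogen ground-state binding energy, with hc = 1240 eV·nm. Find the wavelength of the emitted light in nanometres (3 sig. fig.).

ΔE = 13.60 × (1/2² − 1/3²) = 13.60 × 0.1389 = 1.889 eV.
λ = hc/ΔE = 1240 / 1.889 = 656 nm.

656 nm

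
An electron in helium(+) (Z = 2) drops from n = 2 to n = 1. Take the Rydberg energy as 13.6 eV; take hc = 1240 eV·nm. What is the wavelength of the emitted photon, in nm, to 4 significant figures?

For Z = 2 the level energies scale as Z², so the effective Rydberg energy is 13.6 × 4 = 54.40 eV.
ΔE = 54.40 × (1/1² − 1/2²) = 54.40 × 0.7500 = 40.80 eV.
λ = hc/ΔE = 1240 / 40.80 = 30.39 nm.

30.39 nm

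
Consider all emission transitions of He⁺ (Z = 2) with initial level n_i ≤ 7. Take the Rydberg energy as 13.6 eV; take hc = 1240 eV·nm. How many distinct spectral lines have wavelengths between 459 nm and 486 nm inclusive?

Enumerate all n_i → n_f pairs with 1 ≤ n_f < n_i ≤ 7 and compute λ = 1240 / [13.6·4·(1/n_f² − 1/n_i²)].
Lines falling in [459, 486] nm: 4→3 (468.9 nm).

1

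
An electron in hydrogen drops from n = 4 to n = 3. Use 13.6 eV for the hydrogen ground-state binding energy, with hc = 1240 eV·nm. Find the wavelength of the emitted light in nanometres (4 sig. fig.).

ΔE = 13.60 × (1/3² − 1/4²) = 13.60 × 0.04861 = 0.6611 eV.
λ = hc/ΔE = 1240 / 0.6611 = 1876 nm.
This line belongs to the Paschen series.

1876 nm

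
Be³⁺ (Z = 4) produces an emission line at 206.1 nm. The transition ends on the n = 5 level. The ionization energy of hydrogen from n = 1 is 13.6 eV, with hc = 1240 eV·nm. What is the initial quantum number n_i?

The photon energy is ΔE = hc/λ = 1240 / 206.1 = 6.016 eV.
With Z = 4, ΔE = 217.6 × (1/n_f² − 1/n_i²), so 1/n_f² − 1/n_i² = 0.02765.
With n_f = 5: 1/n_i² = 1/25 − 0.02765 = 0.01235, so n_i ≈ 9.00.

n_i = 9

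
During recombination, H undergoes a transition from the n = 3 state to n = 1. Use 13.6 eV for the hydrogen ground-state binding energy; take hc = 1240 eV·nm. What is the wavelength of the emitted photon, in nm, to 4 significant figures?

102.6 nm

ΔE = 13.60 × (1/1² − 1/3²) = 13.60 × 0.8889 = 12.09 eV.
λ = hc/ΔE = 1240 / 12.09 = 102.6 nm.
This line belongs to the Lyman series.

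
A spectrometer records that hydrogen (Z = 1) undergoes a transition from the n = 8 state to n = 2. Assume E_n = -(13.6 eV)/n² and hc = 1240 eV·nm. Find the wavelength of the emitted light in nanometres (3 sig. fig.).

ΔE = 13.60 × (1/2² − 1/8²) = 13.60 × 0.2344 = 3.188 eV.
λ = hc/ΔE = 1240 / 3.188 = 389 nm.
This line belongs to the Balmer series.

389 nm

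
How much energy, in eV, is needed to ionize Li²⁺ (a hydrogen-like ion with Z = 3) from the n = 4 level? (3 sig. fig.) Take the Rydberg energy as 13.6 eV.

7.65 eV

E_n = −13.6 Z²/n² = −122.4/n² eV for Z = 3.
E_4 = −122.4/16 = −7.65 eV, so ionization (to E = 0) requires 7.65 eV.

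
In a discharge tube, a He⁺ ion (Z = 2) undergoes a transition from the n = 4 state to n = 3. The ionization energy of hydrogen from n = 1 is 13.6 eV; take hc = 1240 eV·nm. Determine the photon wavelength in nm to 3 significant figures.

469 nm

For Z = 2 the level energies scale as Z², so the effective Rydberg energy is 13.6 × 4 = 54.40 eV.
ΔE = 54.40 × (1/3² − 1/4²) = 54.40 × 0.04861 = 2.644 eV.
λ = hc/ΔE = 1240 / 2.644 = 469 nm.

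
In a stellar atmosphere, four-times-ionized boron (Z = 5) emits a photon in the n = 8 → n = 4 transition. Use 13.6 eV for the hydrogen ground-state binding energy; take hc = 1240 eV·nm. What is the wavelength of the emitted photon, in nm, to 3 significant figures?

77.8 nm

For Z = 5 the level energies scale as Z², so the effective Rydberg energy is 13.6 × 25 = 340.0 eV.
ΔE = 340.0 × (1/4² − 1/8²) = 340.0 × 0.04688 = 15.94 eV.
λ = hc/ΔE = 1240 / 15.94 = 77.8 nm.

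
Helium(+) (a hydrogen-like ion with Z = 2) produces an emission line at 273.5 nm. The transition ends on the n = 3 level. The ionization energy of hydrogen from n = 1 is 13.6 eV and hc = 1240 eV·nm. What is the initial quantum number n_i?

The photon energy is ΔE = hc/λ = 1240 / 273.5 = 4.534 eV.
With Z = 2, ΔE = 54.40 × (1/n_f² − 1/n_i²), so 1/n_f² − 1/n_i² = 0.08334.
With n_f = 3: 1/n_i² = 1/9 − 0.08334 = 0.02777, so n_i ≈ 6.00.

n_i = 6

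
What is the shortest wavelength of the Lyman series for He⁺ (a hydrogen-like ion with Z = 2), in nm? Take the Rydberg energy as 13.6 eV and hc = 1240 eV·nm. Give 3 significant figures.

22.8 nm

The Lyman series has lower level n_f = 1; the series limit corresponds to n_i → ∞.
ΔE_max = 13.6 × 4 / 1² = 54.40 eV.
λ_min = 1240 / 54.40 = 22.8 nm.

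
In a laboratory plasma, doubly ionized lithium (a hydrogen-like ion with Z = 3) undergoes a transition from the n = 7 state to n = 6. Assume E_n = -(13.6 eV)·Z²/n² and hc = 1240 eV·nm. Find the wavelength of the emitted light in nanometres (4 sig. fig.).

For Z = 3 the level energies scale as Z², so the effective Rydberg energy is 13.6 × 9 = 122.4 eV.
ΔE = 122.4 × (1/6² − 1/7²) = 122.4 × 0.007370 = 0.9020 eV.
λ = hc/ΔE = 1240 / 0.9020 = 1375 nm.

1375 nm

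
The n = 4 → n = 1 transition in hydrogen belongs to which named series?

The series is set by the lower level: n_f = 1 is the Lyman series.

Lyman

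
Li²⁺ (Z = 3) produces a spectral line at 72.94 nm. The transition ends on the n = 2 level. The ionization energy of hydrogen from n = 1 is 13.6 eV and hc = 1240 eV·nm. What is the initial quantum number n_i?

The photon energy is ΔE = hc/λ = 1240 / 72.94 = 17.00 eV.
With Z = 3, ΔE = 122.4 × (1/n_f² − 1/n_i²), so 1/n_f² − 1/n_i² = 0.1389.
With n_f = 2: 1/n_i² = 1/4 − 0.1389 = 0.1111, so n_i ≈ 3.00.

n_i = 3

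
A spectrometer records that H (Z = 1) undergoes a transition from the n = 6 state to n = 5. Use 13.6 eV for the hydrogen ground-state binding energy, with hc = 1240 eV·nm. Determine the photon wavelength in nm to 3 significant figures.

7460 nm

ΔE = 13.60 × (1/5² − 1/6²) = 13.60 × 0.01222 = 0.1662 eV.
λ = hc/ΔE = 1240 / 0.1662 = 7460 nm.
This line belongs to the Pfund series.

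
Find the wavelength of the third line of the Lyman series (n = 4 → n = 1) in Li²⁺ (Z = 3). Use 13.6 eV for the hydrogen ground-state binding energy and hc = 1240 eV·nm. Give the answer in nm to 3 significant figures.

The Lyman series terminates on n_f = 1; the third line has n_i = 1+3 = 4.
ΔE = 122.4 × (1/1² − 1/4²) = 114.8 eV.
λ = 1240 / 114.8 = 10.8 nm.

10.8 nm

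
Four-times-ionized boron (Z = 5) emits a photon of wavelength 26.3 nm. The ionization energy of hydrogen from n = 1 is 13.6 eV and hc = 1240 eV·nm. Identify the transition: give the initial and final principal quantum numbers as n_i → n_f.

The photon energy is ΔE = hc/λ = 1240 / 26.3 = 47.15 eV.
With Z = 5, ΔE = 340.0 × (1/n_f² − 1/n_i²), so 1/n_f² − 1/n_i² = 0.1387.
Trying n_f = 2 gives 1/n_i² = 0.1113, i.e. n_i ≈ 3; this pair matches.

n_i = 3, n_f = 2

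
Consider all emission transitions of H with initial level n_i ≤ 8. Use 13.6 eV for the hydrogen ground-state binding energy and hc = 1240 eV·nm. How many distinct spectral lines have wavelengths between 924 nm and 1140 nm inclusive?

3

Enumerate all n_i → n_f pairs with 1 ≤ n_f < n_i ≤ 8 and compute λ = 1240 / [13.6·1·(1/n_f² − 1/n_i²)].
Lines falling in [924, 1140] nm: 8→3 (954.9 nm), 7→3 (1005 nm), 6→3 (1094 nm).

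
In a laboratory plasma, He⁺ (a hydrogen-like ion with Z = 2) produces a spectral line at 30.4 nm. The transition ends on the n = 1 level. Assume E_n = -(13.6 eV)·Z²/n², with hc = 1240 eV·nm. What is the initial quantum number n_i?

n_i = 2

The photon energy is ΔE = hc/λ = 1240 / 30.4 = 40.79 eV.
With Z = 2, ΔE = 54.40 × (1/n_f² − 1/n_i²), so 1/n_f² − 1/n_i² = 0.7498.
With n_f = 1: 1/n_i² = 1/1 − 0.7498 = 0.2502, so n_i ≈ 2.00.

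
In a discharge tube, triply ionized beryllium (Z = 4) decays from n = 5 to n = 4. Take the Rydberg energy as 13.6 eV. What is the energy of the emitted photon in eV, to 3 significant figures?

4.90 eV

The Bohr energies scale as Z², so for Z = 4: E_n = −217.6/n² eV.
E_5 = −217.6/25 = −8.704 eV and E_4 = −217.6/16 = −13.60 eV.
The photon energy is |E_5 − E_4| = 4.90 eV.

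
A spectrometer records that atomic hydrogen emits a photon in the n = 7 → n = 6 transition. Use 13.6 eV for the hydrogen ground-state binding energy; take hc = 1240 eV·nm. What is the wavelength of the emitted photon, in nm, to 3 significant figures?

12400 nm

ΔE = 13.60 × (1/6² − 1/7²) = 13.60 × 0.007370 = 0.1002 eV.
λ = hc/ΔE = 1240 / 0.1002 = 12400 nm.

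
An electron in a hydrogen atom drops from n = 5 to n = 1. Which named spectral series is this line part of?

Lyman

The series is set by the lower level: n_f = 1 is the Lyman series.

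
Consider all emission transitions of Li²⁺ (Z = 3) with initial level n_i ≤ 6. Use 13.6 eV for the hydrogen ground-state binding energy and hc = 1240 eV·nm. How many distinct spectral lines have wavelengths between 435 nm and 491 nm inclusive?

1

Enumerate all n_i → n_f pairs with 1 ≤ n_f < n_i ≤ 6 and compute λ = 1240 / [13.6·9·(1/n_f² − 1/n_i²)].
Lines falling in [435, 491] nm: 5→4 (450.3 nm).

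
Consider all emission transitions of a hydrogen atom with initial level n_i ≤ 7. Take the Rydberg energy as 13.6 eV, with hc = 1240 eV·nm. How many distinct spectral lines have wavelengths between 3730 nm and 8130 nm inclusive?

Enumerate all n_i → n_f pairs with 1 ≤ n_f < n_i ≤ 7 and compute λ = 1240 / [13.6·1·(1/n_f² − 1/n_i²)].
Lines falling in [3730, 8130] nm: 5→4 (4052 nm), 7→5 (4654 nm), 6→5 (7460 nm).

3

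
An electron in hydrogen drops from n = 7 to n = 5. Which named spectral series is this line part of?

Pfund

The series is set by the lower level: n_f = 5 is the Pfund series.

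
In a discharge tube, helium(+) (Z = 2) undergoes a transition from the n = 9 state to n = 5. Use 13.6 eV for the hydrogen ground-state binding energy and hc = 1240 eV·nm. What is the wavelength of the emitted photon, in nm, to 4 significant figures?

824.3 nm

For Z = 2 the level energies scale as Z², so the effective Rydberg energy is 13.6 × 4 = 54.40 eV.
ΔE = 54.40 × (1/5² − 1/9²) = 54.40 × 0.02765 = 1.504 eV.
λ = hc/ΔE = 1240 / 1.504 = 824.3 nm.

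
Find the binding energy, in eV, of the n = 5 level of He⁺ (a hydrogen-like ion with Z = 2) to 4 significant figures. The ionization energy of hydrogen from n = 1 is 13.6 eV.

E_n = −13.6 Z²/n² = −54.40/n² eV for Z = 2.
E_5 = −54.40/25 = −2.176 eV, so ionization (to E = 0) requires 2.176 eV.

2.176 eV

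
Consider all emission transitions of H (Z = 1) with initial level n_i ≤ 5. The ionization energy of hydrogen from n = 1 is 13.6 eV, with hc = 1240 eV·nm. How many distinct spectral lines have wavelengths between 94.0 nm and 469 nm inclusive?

Enumerate all n_i → n_f pairs with 1 ≤ n_f < n_i ≤ 5 and compute λ = 1240 / [13.6·1·(1/n_f² − 1/n_i²)].
Lines falling in [94.0, 469] nm: 5→1 (94.98 nm), 4→1 (97.25 nm), 3→1 (102.6 nm), 2→1 (121.6 nm), 5→2 (434.2 nm).

5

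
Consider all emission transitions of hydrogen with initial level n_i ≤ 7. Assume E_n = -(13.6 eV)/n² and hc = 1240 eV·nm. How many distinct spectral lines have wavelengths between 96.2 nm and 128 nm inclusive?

3

Enumerate all n_i → n_f pairs with 1 ≤ n_f < n_i ≤ 7 and compute λ = 1240 / [13.6·1·(1/n_f² − 1/n_i²)].
Lines falling in [96.2, 128] nm: 4→1 (97.25 nm), 3→1 (102.6 nm), 2→1 (121.6 nm).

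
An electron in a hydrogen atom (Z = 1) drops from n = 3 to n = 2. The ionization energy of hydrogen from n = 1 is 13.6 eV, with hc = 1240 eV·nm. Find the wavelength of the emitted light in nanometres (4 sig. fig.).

ΔE = 13.60 × (1/2² − 1/3²) = 13.60 × 0.1389 = 1.889 eV.
λ = hc/ΔE = 1240 / 1.889 = 656.5 nm.

656.5 nm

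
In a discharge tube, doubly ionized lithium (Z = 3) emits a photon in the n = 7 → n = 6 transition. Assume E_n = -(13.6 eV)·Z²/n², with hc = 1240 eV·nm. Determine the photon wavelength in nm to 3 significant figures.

1370 nm

For Z = 3 the level energies scale as Z², so the effective Rydberg energy is 13.6 × 9 = 122.4 eV.
ΔE = 122.4 × (1/6² − 1/7²) = 122.4 × 0.007370 = 0.9020 eV.
λ = hc/ΔE = 1240 / 0.9020 = 1370 nm.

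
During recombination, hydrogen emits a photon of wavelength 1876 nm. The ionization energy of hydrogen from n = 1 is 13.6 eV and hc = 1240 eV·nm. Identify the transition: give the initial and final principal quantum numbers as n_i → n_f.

The photon energy is ΔE = hc/λ = 1240 / 1876 = 0.6610 eV.
With Z = 1, ΔE = 13.60 × (1/n_f² − 1/n_i²), so 1/n_f² − 1/n_i² = 0.04860.
Trying n_f = 3 gives 1/n_i² = 0.06251, i.e. n_i ≈ 4; this pair matches.

n_i = 4, n_f = 3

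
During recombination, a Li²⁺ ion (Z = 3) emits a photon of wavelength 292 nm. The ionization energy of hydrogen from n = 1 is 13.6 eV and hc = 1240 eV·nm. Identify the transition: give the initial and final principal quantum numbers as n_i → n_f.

n_i = 6, n_f = 4

The photon energy is ΔE = hc/λ = 1240 / 292 = 4.247 eV.
With Z = 3, ΔE = 122.4 × (1/n_f² − 1/n_i²), so 1/n_f² − 1/n_i² = 0.03469.
Trying n_f = 4 gives 1/n_i² = 0.02781, i.e. n_i ≈ 6; this pair matches.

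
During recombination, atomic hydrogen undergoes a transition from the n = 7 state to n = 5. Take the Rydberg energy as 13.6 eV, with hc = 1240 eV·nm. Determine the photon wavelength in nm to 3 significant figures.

4650 nm

ΔE = 13.60 × (1/5² − 1/7²) = 13.60 × 0.01959 = 0.2664 eV.
λ = hc/ΔE = 1240 / 0.2664 = 4650 nm.
This line belongs to the Pfund series.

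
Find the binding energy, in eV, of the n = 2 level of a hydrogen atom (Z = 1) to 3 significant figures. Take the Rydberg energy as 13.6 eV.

E_2 = −13.60/4 = −3.40 eV, so ionization (to E = 0) requires 3.40 eV.

3.40 eV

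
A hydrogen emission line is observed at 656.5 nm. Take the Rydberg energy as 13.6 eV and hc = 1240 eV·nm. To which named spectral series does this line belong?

ΔE = 1240/656.5 = 1.889 eV.
This matches 13.6 × (1/2² − 1/3²), so n_f = 2: the Balmer series.

Balmer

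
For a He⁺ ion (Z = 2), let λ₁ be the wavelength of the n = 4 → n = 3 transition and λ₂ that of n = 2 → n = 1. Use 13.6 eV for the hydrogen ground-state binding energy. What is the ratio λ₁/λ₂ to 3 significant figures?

15.4

λ ∝ 1/ΔE ∝ 1/(1/n_f² − 1/n_i²), and the Z² and hc factors cancel in the ratio.
λ₁/λ₂ = (1/1² − 1/2²)/(1/3² − 1/4²) = 0.7500/0.04861 = 15.4.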